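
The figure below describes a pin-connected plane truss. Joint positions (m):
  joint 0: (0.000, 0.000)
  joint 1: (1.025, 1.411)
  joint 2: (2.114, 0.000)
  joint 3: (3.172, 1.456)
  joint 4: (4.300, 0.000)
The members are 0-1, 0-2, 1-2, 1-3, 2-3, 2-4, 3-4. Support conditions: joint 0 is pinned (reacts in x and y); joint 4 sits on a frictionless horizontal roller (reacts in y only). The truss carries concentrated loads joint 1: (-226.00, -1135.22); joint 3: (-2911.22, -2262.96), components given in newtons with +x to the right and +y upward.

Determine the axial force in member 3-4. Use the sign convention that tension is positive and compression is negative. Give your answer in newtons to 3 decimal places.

-1113.217

N=5 nodes, M=7 members, R=3 reactions → 2N=10, M+R=10
member 0 (0-1): L=1.7440, (cx,cy)=(0.5877,0.8091)
member 1 (0-2): L=2.1140, (cx,cy)=(1.0000,0.0000)
member 2 (1-2): L=1.7824, (cx,cy)=(0.6110,-0.7916)
member 3 (1-3): L=2.1475, (cx,cy)=(0.9998,0.0210)
member 4 (2-3): L=1.7998, (cx,cy)=(0.5878,0.8090)
member 5 (2-4): L=2.1860, (cx,cy)=(1.0000,0.0000)
member 6 (3-4): L=1.8418, (cx,cy)=(0.6124,-0.7905)
solve A·x = −loads:
  F[0-1] = -3112.4576 N (compression)
  F[0-2] = -1307.9403 N (compression)
  F[1-2] = +1677.3425 N (tension)
  F[1-3] = -2628.6869 N (compression)
  F[2-3] = -1641.4027 N (compression)
  F[2-4] = +681.7740 N (tension)
  F[3-4] = -1113.2167 N (compression)
  Rx@0 = +3137.2200 N
  Ry@0 = +2518.1597 N
  Ry@4 = +880.0203 N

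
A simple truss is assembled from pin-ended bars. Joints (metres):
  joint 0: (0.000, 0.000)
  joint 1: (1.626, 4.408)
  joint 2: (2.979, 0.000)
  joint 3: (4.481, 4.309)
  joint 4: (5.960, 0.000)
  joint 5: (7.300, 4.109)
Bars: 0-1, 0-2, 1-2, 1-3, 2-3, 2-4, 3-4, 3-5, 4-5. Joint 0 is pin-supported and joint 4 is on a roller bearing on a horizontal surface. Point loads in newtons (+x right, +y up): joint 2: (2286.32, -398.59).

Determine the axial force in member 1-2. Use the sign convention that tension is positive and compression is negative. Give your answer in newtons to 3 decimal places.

213.481

N=6 nodes, M=9 members, R=3 reactions → 2N=12, M+R=12
member 0 (0-1): L=4.6983, (cx,cy)=(0.3461,0.9382)
member 1 (0-2): L=2.9790, (cx,cy)=(1.0000,0.0000)
member 2 (1-2): L=4.6110, (cx,cy)=(0.2934,-0.9560)
member 3 (1-3): L=2.8567, (cx,cy)=(0.9994,-0.0347)
member 4 (2-3): L=4.5633, (cx,cy)=(0.3291,0.9443)
member 5 (2-4): L=2.9810, (cx,cy)=(1.0000,0.0000)
member 6 (3-4): L=4.5558, (cx,cy)=(0.3246,-0.9458)
member 7 (3-5): L=2.8261, (cx,cy)=(0.9975,-0.0708)
member 8 (4-5): L=4.3220, (cx,cy)=(0.3100,0.9507)
solve A·x = −loads:
  F[0-1] = -212.4929 N (compression)
  F[0-2] = +2359.8596 N (tension)
  F[1-2] = +213.4815 N (tension)
  F[1-3] = -136.2634 N (compression)
  F[2-3] = +205.9838 N (tension)
  F[2-4] = +68.3821 N (tension)
  F[3-4] = -210.6370 N (compression)
  F[3-5] = +0.0000 N (tension)
  F[4-5] = -0.0000 N (compression)
  Rx@0 = -2286.3200 N
  Ry@0 = +199.3619 N
  Ry@4 = +199.2281 N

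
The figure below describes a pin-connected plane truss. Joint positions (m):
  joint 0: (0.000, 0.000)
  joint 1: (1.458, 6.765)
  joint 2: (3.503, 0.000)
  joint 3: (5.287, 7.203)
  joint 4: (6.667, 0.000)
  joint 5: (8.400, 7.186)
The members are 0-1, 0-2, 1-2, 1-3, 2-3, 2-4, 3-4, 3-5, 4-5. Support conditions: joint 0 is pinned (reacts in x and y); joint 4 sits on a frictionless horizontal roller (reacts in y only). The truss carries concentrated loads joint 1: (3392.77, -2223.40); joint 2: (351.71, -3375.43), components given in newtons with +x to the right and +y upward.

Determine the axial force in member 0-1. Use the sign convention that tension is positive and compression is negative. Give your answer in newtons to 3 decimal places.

N=6 nodes, M=9 members, R=3 reactions → 2N=12, M+R=12
member 0 (0-1): L=6.9203, (cx,cy)=(0.2107,0.9776)
member 1 (0-2): L=3.5030, (cx,cy)=(1.0000,0.0000)
member 2 (1-2): L=7.0673, (cx,cy)=(0.2894,-0.9572)
member 3 (1-3): L=3.8540, (cx,cy)=(0.9935,0.1136)
member 4 (2-3): L=7.4206, (cx,cy)=(0.2404,0.9707)
member 5 (2-4): L=3.1640, (cx,cy)=(1.0000,0.0000)
member 6 (3-4): L=7.3340, (cx,cy)=(0.1882,-0.9821)
member 7 (3-5): L=3.1130, (cx,cy)=(1.0000,-0.0055)
member 8 (4-5): L=7.3920, (cx,cy)=(0.2344,0.9721)
solve A·x = −loads:
  F[0-1] = +105.9537 N (tension)
  F[0-2] = +3722.1573 N (tension)
  F[1-2] = -2739.0343 N (compression)
  F[1-3] = -2594.6932 N (compression)
  F[2-3] = +6178.4973 N (tension)
  F[2-4] = +1092.5058 N (tension)
  F[3-4] = -5806.1173 N (compression)
  F[3-5] = +0.0000 N (tension)
  F[4-5] = -0.0000 N (compression)
  Rx@0 = -3744.4800 N
  Ry@0 = -103.5755 N
  Ry@4 = +5702.4055 N

105.954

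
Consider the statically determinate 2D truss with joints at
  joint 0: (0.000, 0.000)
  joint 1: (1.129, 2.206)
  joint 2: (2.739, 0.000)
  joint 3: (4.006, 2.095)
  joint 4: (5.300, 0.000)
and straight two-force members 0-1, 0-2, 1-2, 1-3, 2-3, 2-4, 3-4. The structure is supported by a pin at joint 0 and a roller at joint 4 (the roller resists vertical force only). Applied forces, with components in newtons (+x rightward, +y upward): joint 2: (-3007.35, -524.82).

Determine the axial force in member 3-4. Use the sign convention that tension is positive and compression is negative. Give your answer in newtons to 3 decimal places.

-318.789

N=5 nodes, M=7 members, R=3 reactions → 2N=10, M+R=10
member 0 (0-1): L=2.4781, (cx,cy)=(0.4556,0.8902)
member 1 (0-2): L=2.7390, (cx,cy)=(1.0000,0.0000)
member 2 (1-2): L=2.7310, (cx,cy)=(0.5895,-0.8078)
member 3 (1-3): L=2.8791, (cx,cy)=(0.9993,-0.0386)
member 4 (2-3): L=2.4483, (cx,cy)=(0.5175,0.8557)
member 5 (2-4): L=2.5610, (cx,cy)=(1.0000,0.0000)
member 6 (3-4): L=2.4624, (cx,cy)=(0.5255,-0.8508)
solve A·x = −loads:
  F[0-1] = -284.8793 N (compression)
  F[0-2] = -2877.5626 N (compression)
  F[1-2] = +329.4288 N (tension)
  F[1-3] = -324.2336 N (compression)
  F[2-3] = +302.3573 N (tension)
  F[2-4] = +167.5239 N (tension)
  F[3-4] = -318.7886 N (compression)
  Rx@0 = +3007.3500 N
  Ry@0 = +253.5970 N
  Ry@4 = +271.2230 N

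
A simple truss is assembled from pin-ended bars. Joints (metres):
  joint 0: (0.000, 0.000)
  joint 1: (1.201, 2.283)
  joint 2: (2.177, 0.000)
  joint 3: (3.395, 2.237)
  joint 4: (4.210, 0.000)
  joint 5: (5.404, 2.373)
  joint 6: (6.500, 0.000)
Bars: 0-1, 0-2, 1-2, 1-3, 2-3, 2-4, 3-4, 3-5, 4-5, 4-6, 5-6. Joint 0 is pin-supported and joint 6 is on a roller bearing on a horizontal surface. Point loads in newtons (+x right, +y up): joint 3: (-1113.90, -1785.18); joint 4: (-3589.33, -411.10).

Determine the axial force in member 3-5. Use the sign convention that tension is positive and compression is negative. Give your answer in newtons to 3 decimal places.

N=7 nodes, M=11 members, R=3 reactions → 2N=14, M+R=14
member 0 (0-1): L=2.5796, (cx,cy)=(0.4656,0.8850)
member 1 (0-2): L=2.1770, (cx,cy)=(1.0000,0.0000)
member 2 (1-2): L=2.4829, (cx,cy)=(0.3931,-0.9195)
member 3 (1-3): L=2.1945, (cx,cy)=(0.9998,-0.0210)
member 4 (2-3): L=2.5471, (cx,cy)=(0.4782,0.8783)
member 5 (2-4): L=2.0330, (cx,cy)=(1.0000,0.0000)
member 6 (3-4): L=2.3808, (cx,cy)=(0.3423,-0.9396)
member 7 (3-5): L=2.0136, (cx,cy)=(0.9977,0.0675)
member 8 (4-5): L=2.6565, (cx,cy)=(0.4495,0.8933)
member 9 (4-6): L=2.2900, (cx,cy)=(1.0000,0.0000)
member 10 (5-6): L=2.6139, (cx,cy)=(0.4193,-0.9078)
solve A·x = −loads:
  F[0-1] = -1560.3805 N (compression)
  F[0-2] = -3976.7626 N (compression)
  F[1-2] = +1532.1523 N (tension)
  F[1-3] = -1329.0374 N (compression)
  F[2-3] = -1604.1031 N (compression)
  F[2-4] = -2607.4156 N (compression)
  F[3-4] = -488.9055 N (compression)
  F[3-5] = -816.4184 N (compression)
  F[4-5] = +974.4464 N (tension)
  F[4-6] = +376.5689 N (tension)
  F[5-6] = -898.0877 N (compression)
  Rx@0 = +4703.2300 N
  Ry@0 = +1380.9534 N
  Ry@6 = +815.3266 N

-816.418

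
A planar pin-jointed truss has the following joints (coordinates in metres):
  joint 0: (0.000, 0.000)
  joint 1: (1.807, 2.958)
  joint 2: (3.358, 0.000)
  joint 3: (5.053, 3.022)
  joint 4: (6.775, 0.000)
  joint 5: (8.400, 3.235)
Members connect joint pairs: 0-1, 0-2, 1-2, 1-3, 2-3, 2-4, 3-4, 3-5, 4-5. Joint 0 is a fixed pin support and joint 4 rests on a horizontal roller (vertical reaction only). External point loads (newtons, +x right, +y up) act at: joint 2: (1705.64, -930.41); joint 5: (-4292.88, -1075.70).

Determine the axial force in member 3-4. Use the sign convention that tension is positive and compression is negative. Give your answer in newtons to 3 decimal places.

N=6 nodes, M=9 members, R=3 reactions → 2N=12, M+R=12
member 0 (0-1): L=3.4663, (cx,cy)=(0.5213,0.8534)
member 1 (0-2): L=3.3580, (cx,cy)=(1.0000,0.0000)
member 2 (1-2): L=3.3400, (cx,cy)=(0.4644,-0.8856)
member 3 (1-3): L=3.2466, (cx,cy)=(0.9998,0.0197)
member 4 (2-3): L=3.4649, (cx,cy)=(0.4892,0.8722)
member 5 (2-4): L=3.4170, (cx,cy)=(1.0000,0.0000)
member 6 (3-4): L=3.4782, (cx,cy)=(0.4951,-0.8688)
member 7 (3-5): L=3.3538, (cx,cy)=(0.9980,0.0635)
member 8 (4-5): L=3.6202, (cx,cy)=(0.4489,0.8936)
solve A·x = −loads:
  F[0-1] = -2649.5711 N (compression)
  F[0-2] = -1205.9922 N (compression)
  F[1-2] = +2496.4675 N (tension)
  F[1-3] = -2541.0416 N (compression)
  F[2-3] = -1468.2319 N (compression)
  F[2-4] = -1034.0848 N (compression)
  F[3-4] = +1247.5813 N (tension)
  F[3-5] = -3884.2968 N (compression)
  F[4-5] = -927.7180 N (compression)
  Rx@0 = +2587.2400 N
  Ry@0 = +2261.0576 N
  Ry@4 = -254.9476 N

1247.581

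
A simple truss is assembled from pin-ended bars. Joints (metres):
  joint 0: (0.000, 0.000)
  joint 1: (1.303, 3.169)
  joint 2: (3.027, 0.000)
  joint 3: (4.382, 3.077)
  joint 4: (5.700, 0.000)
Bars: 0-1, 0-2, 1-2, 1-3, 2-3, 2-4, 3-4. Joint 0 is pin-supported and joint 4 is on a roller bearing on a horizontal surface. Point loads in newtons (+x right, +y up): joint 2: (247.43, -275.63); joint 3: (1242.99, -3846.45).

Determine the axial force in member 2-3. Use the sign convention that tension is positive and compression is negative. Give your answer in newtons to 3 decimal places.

N=5 nodes, M=7 members, R=3 reactions → 2N=10, M+R=10
member 0 (0-1): L=3.4264, (cx,cy)=(0.3803,0.9249)
member 1 (0-2): L=3.0270, (cx,cy)=(1.0000,0.0000)
member 2 (1-2): L=3.6076, (cx,cy)=(0.4779,-0.8784)
member 3 (1-3): L=3.0804, (cx,cy)=(0.9996,-0.0299)
member 4 (2-3): L=3.3621, (cx,cy)=(0.4030,0.9152)
member 5 (2-4): L=2.6730, (cx,cy)=(1.0000,0.0000)
member 6 (3-4): L=3.3474, (cx,cy)=(0.3937,-0.9192)
solve A·x = −loads:
  F[0-1] = -375.9081 N (compression)
  F[0-2] = +1633.3703 N (tension)
  F[1-2] = +407.2669 N (tension)
  F[1-3] = -337.7260 N (compression)
  F[2-3] = -89.7334 N (compression)
  F[2-4] = +1616.7295 N (tension)
  F[3-4] = -4106.0943 N (compression)
  Rx@0 = -1490.4200 N
  Ry@0 = +347.6666 N
  Ry@4 = +3774.4134 N

-89.733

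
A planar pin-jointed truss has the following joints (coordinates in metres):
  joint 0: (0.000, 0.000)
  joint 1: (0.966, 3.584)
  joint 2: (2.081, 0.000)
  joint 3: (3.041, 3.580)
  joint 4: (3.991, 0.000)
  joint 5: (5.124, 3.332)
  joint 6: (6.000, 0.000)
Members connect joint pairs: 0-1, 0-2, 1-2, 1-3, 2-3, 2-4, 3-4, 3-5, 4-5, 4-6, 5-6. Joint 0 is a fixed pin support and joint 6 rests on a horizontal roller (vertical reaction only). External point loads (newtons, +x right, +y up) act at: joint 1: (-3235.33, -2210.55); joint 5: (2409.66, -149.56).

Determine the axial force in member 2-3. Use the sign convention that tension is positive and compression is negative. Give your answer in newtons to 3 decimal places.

-264.572

N=7 nodes, M=11 members, R=3 reactions → 2N=14, M+R=14
member 0 (0-1): L=3.7119, (cx,cy)=(0.2602,0.9655)
member 1 (0-2): L=2.0810, (cx,cy)=(1.0000,0.0000)
member 2 (1-2): L=3.7534, (cx,cy)=(0.2971,-0.9549)
member 3 (1-3): L=2.0750, (cx,cy)=(1.0000,-0.0019)
member 4 (2-3): L=3.7065, (cx,cy)=(0.2590,0.9659)
member 5 (2-4): L=1.9100, (cx,cy)=(1.0000,0.0000)
member 6 (3-4): L=3.7039, (cx,cy)=(0.2565,-0.9665)
member 7 (3-5): L=2.0977, (cx,cy)=(0.9930,-0.1182)
member 8 (4-5): L=3.5194, (cx,cy)=(0.3219,0.9468)
member 9 (4-6): L=2.0090, (cx,cy)=(1.0000,0.0000)
member 10 (5-6): L=3.4452, (cx,cy)=(0.2543,-0.9671)
solve A·x = −loads:
  F[0-1] = -2559.0713 N (compression)
  F[0-2] = -159.6871 N (compression)
  F[1-2] = +267.6244 N (tension)
  F[1-3] = +2489.8509 N (tension)
  F[2-3] = -264.5717 N (compression)
  F[2-4] = -11.6606 N (compression)
  F[3-4] = -29.8469 N (compression)
  F[3-5] = +2446.1308 N (tension)
  F[4-5] = +30.4706 N (tension)
  F[4-6] = -29.1255 N (compression)
  F[5-6] = +114.5478 N (tension)
  Rx@0 = +825.6700 N
  Ry@0 = +2470.8931 N
  Ry@6 = -110.7831 N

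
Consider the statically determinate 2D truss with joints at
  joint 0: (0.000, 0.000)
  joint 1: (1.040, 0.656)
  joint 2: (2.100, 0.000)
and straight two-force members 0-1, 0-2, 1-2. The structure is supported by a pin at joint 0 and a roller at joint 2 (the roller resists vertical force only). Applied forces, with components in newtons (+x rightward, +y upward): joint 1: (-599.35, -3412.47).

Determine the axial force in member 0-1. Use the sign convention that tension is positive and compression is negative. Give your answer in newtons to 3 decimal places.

N=3 nodes, M=3 members, R=3 reactions → 2N=6, M+R=6
member 0 (0-1): L=1.2296, (cx,cy)=(0.8458,0.5335)
member 1 (0-2): L=2.1000, (cx,cy)=(1.0000,0.0000)
member 2 (1-2): L=1.2466, (cx,cy)=(0.8503,-0.5262)
solve A·x = −loads:
  F[0-1] = -3579.5660 N (compression)
  F[0-2] = +2428.2396 N (tension)
  F[1-2] = -2855.6320 N (compression)
  Rx@0 = +599.3500 N
  Ry@0 = +1909.7104 N
  Ry@2 = +1502.7596 N

-3579.566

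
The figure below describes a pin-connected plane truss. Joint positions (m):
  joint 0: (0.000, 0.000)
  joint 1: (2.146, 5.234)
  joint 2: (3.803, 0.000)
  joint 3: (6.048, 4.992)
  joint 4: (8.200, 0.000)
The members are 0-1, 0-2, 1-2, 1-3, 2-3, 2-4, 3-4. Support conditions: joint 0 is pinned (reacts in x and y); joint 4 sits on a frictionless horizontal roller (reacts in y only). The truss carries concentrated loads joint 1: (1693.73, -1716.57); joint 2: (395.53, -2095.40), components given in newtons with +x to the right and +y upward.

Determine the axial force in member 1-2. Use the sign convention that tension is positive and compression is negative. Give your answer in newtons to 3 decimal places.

-287.155

N=5 nodes, M=7 members, R=3 reactions → 2N=10, M+R=10
member 0 (0-1): L=5.6569, (cx,cy)=(0.3794,0.9252)
member 1 (0-2): L=3.8030, (cx,cy)=(1.0000,0.0000)
member 2 (1-2): L=5.4900, (cx,cy)=(0.3018,-0.9534)
member 3 (1-3): L=3.9095, (cx,cy)=(0.9981,-0.0619)
member 4 (2-3): L=5.4736, (cx,cy)=(0.4102,0.9120)
member 5 (2-4): L=4.3970, (cx,cy)=(1.0000,0.0000)
member 6 (3-4): L=5.4361, (cx,cy)=(0.3959,-0.9183)
solve A·x = −loads:
  F[0-1] = -1415.6526 N (compression)
  F[0-2] = +2626.3053 N (tension)
  F[1-2] = -287.1552 N (compression)
  F[1-3] = -2148.2257 N (compression)
  F[2-3] = +2597.7182 N (tension)
  F[2-4] = +1078.6469 N (tension)
  F[3-4] = -2724.7356 N (compression)
  Rx@0 = -2089.2600 N
  Ry@0 = +1309.8300 N
  Ry@4 = +2502.1400 N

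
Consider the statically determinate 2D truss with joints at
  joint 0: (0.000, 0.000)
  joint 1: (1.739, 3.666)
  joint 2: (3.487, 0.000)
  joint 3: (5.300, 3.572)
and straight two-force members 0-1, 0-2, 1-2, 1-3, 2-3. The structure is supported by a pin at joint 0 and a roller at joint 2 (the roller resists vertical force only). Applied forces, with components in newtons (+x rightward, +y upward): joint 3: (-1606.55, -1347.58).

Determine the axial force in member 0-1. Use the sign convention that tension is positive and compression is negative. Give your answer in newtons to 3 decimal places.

-1046.000

N=4 nodes, M=5 members, R=3 reactions → 2N=8, M+R=8
member 0 (0-1): L=4.0575, (cx,cy)=(0.4286,0.9035)
member 1 (0-2): L=3.4870, (cx,cy)=(1.0000,0.0000)
member 2 (1-2): L=4.0614, (cx,cy)=(0.4304,-0.9026)
member 3 (1-3): L=3.5622, (cx,cy)=(0.9997,-0.0264)
member 4 (2-3): L=4.0058, (cx,cy)=(0.4526,0.8917)
solve A·x = −loads:
  F[0-1] = -1045.9999 N (compression)
  F[0-2] = -1158.2510 N (compression)
  F[1-2] = +1073.6196 N (tension)
  F[1-3] = -910.6938 N (compression)
  F[2-3] = -1538.1726 N (compression)
  Rx@0 = +1606.5500 N
  Ry@0 = +945.0628 N
  Ry@2 = +402.5172 N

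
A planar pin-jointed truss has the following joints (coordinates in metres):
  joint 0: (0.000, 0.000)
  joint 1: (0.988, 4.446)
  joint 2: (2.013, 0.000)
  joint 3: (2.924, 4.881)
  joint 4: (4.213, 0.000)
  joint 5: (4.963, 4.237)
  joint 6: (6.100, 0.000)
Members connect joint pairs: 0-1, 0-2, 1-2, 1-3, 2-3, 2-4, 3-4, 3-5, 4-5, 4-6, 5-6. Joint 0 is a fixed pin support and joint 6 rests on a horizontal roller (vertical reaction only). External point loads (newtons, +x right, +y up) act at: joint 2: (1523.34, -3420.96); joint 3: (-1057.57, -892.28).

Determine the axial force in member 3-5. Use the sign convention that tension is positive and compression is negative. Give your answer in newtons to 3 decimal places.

-314.222

N=7 nodes, M=11 members, R=3 reactions → 2N=14, M+R=14
member 0 (0-1): L=4.5545, (cx,cy)=(0.2169,0.9762)
member 1 (0-2): L=2.0130, (cx,cy)=(1.0000,0.0000)
member 2 (1-2): L=4.5626, (cx,cy)=(0.2247,-0.9744)
member 3 (1-3): L=1.9843, (cx,cy)=(0.9757,0.2192)
member 4 (2-3): L=4.9653, (cx,cy)=(0.1835,0.9830)
member 5 (2-4): L=2.2000, (cx,cy)=(1.0000,0.0000)
member 6 (3-4): L=5.0483, (cx,cy)=(0.2553,-0.9669)
member 7 (3-5): L=2.1383, (cx,cy)=(0.9536,-0.3012)
member 8 (4-5): L=4.3029, (cx,cy)=(0.1743,0.9847)
member 9 (4-6): L=1.8870, (cx,cy)=(1.0000,0.0000)
member 10 (5-6): L=4.3869, (cx,cy)=(0.2592,-0.9658)
solve A·x = −loads:
  F[0-1] = -3690.7304 N (compression)
  F[0-2] = +1266.4018 N (tension)
  F[1-2] = +3339.7359 N (tension)
  F[1-3] = -1589.5755 N (compression)
  F[2-3] = +169.4672 N (tension)
  F[2-4] = +462.2454 N (tension)
  F[3-4] = -636.8706 N (compression)
  F[3-5] = -314.2220 N (compression)
  F[4-5] = +625.3331 N (tension)
  F[4-6] = +190.6351 N (tension)
  F[5-6] = -735.5306 N (compression)
  Rx@0 = -465.7700 N
  Ry@0 = +3602.8433 N
  Ry@6 = +710.3967 N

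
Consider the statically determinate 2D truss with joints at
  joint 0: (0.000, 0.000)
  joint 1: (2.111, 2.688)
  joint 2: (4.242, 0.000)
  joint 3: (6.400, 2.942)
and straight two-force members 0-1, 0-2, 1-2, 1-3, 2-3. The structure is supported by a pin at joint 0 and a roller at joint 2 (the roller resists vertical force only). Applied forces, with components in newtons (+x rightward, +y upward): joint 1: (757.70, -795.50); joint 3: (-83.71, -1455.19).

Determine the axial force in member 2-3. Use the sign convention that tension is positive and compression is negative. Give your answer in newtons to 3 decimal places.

-1880.224

N=4 nodes, M=5 members, R=3 reactions → 2N=8, M+R=8
member 0 (0-1): L=3.4178, (cx,cy)=(0.6176,0.7865)
member 1 (0-2): L=4.2420, (cx,cy)=(1.0000,0.0000)
member 2 (1-2): L=3.4302, (cx,cy)=(0.6212,-0.7836)
member 3 (1-3): L=4.2965, (cx,cy)=(0.9983,0.0591)
member 4 (2-3): L=3.6486, (cx,cy)=(0.5915,0.8063)
solve A·x = −loads:
  F[0-1] = +969.8297 N (tension)
  F[0-2] = +74.9837 N (tension)
  F[1-2] = -1910.7879 N (compression)
  F[1-3] = +1030.1667 N (tension)
  F[2-3] = -1880.2242 N (compression)
  Rx@0 = -673.9900 N
  Ry@0 = -762.7327 N
  Ry@2 = +3013.4227 N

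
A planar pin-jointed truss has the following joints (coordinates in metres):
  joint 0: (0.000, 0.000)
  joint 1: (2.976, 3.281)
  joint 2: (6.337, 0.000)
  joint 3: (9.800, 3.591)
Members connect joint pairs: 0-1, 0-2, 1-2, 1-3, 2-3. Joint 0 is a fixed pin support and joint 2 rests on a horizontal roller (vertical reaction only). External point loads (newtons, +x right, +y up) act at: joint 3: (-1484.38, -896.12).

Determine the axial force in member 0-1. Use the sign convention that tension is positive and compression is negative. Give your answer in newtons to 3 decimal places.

-474.488

N=4 nodes, M=5 members, R=3 reactions → 2N=8, M+R=8
member 0 (0-1): L=4.4296, (cx,cy)=(0.6718,0.7407)
member 1 (0-2): L=6.3370, (cx,cy)=(1.0000,0.0000)
member 2 (1-2): L=4.6969, (cx,cy)=(0.7156,-0.6985)
member 3 (1-3): L=6.8310, (cx,cy)=(0.9990,0.0454)
member 4 (2-3): L=4.9888, (cx,cy)=(0.6942,0.7198)
solve A·x = −loads:
  F[0-1] = -474.4878 N (compression)
  F[0-2] = -1165.5997 N (compression)
  F[1-2] = +460.9414 N (tension)
  F[1-3] = -649.2859 N (compression)
  F[2-3] = -1203.9893 N (compression)
  Rx@0 = +1484.3800 N
  Ry@0 = +351.4510 N
  Ry@2 = +544.6690 N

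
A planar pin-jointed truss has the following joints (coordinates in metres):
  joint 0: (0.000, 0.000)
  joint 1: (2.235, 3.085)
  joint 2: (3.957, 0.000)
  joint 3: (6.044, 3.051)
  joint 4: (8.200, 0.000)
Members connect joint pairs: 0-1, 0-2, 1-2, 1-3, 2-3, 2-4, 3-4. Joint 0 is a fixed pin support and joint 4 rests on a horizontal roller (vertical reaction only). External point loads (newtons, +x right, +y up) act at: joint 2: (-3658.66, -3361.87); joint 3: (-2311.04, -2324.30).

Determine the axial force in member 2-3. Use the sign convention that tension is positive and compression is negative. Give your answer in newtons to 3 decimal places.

N=5 nodes, M=7 members, R=3 reactions → 2N=10, M+R=10
member 0 (0-1): L=3.8095, (cx,cy)=(0.5867,0.8098)
member 1 (0-2): L=3.9570, (cx,cy)=(1.0000,0.0000)
member 2 (1-2): L=3.5331, (cx,cy)=(0.4874,-0.8732)
member 3 (1-3): L=3.8092, (cx,cy)=(1.0000,-0.0089)
member 4 (2-3): L=3.6965, (cx,cy)=(0.5646,0.8254)
member 5 (2-4): L=4.2430, (cx,cy)=(1.0000,0.0000)
member 6 (3-4): L=3.7359, (cx,cy)=(0.5771,-0.8167)
solve A·x = −loads:
  F[0-1] = -3964.5685 N (compression)
  F[0-2] = -3643.7355 N (compression)
  F[1-2] = +3719.1632 N (tension)
  F[1-3] = -4138.8357 N (compression)
  F[2-3] = +138.5648 N (tension)
  F[2-4] = +1749.3989 N (tension)
  F[3-4] = -3031.3436 N (compression)
  Rx@0 = +5969.7000 N
  Ry@0 = +3210.5595 N
  Ry@4 = +2475.6105 N

138.565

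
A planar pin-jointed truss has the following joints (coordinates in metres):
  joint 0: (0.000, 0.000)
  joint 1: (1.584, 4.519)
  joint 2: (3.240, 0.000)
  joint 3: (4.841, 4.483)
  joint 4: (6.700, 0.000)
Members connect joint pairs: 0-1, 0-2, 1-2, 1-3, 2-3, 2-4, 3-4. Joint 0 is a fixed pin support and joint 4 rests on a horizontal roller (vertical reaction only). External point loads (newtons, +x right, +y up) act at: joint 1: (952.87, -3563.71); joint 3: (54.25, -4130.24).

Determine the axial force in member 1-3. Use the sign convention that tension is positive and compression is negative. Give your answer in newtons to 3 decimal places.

-1940.759

N=5 nodes, M=7 members, R=3 reactions → 2N=10, M+R=10
member 0 (0-1): L=4.7886, (cx,cy)=(0.3308,0.9437)
member 1 (0-2): L=3.2400, (cx,cy)=(1.0000,0.0000)
member 2 (1-2): L=4.8129, (cx,cy)=(0.3441,-0.9389)
member 3 (1-3): L=3.2572, (cx,cy)=(0.9999,-0.0111)
member 4 (2-3): L=4.7603, (cx,cy)=(0.3363,0.9417)
member 5 (2-4): L=3.4600, (cx,cy)=(1.0000,0.0000)
member 6 (3-4): L=4.8532, (cx,cy)=(0.3830,-0.9237)
solve A·x = −loads:
  F[0-1] = -3378.3687 N (compression)
  F[0-2] = +2124.6424 N (tension)
  F[1-2] = -377.1010 N (compression)
  F[1-3] = -1940.7590 N (compression)
  F[2-3] = +375.9776 N (tension)
  F[2-4] = +1868.4405 N (tension)
  F[3-4] = -4877.8064 N (compression)
  Rx@0 = -1007.1200 N
  Ry@0 = +3188.1842 N
  Ry@4 = +4505.7658 N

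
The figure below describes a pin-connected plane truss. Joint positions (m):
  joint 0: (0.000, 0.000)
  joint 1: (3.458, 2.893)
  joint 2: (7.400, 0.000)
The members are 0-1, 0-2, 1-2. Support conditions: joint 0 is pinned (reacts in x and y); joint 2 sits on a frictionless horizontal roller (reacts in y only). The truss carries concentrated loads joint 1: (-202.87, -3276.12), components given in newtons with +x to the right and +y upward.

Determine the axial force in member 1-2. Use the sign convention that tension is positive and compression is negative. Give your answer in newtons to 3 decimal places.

-2453.470

N=3 nodes, M=3 members, R=3 reactions → 2N=6, M+R=6
member 0 (0-1): L=4.5086, (cx,cy)=(0.7670,0.6417)
member 1 (0-2): L=7.4000, (cx,cy)=(1.0000,0.0000)
member 2 (1-2): L=4.8897, (cx,cy)=(0.8062,-0.5917)
solve A·x = −loads:
  F[0-1] = -2843.3907 N (compression)
  F[0-2] = +1977.9640 N (tension)
  F[1-2] = -2453.4701 N (compression)
  Rx@0 = +202.8700 N
  Ry@0 = +1824.5092 N
  Ry@2 = +1451.6108 N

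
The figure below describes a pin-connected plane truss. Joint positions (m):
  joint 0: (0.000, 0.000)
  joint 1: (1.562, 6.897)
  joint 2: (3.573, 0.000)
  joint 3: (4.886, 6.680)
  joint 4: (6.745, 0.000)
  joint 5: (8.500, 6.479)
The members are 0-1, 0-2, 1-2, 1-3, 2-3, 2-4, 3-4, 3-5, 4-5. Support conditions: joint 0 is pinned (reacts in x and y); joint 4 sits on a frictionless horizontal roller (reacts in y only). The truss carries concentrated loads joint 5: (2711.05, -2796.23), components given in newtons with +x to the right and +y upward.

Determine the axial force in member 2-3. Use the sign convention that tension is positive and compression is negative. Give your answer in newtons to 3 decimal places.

N=6 nodes, M=9 members, R=3 reactions → 2N=12, M+R=12
member 0 (0-1): L=7.0717, (cx,cy)=(0.2209,0.9753)
member 1 (0-2): L=3.5730, (cx,cy)=(1.0000,0.0000)
member 2 (1-2): L=7.1842, (cx,cy)=(0.2799,-0.9600)
member 3 (1-3): L=3.3311, (cx,cy)=(0.9979,-0.0651)
member 4 (2-3): L=6.8078, (cx,cy)=(0.1929,0.9812)
member 5 (2-4): L=3.1720, (cx,cy)=(1.0000,0.0000)
member 6 (3-4): L=6.9339, (cx,cy)=(0.2681,-0.9634)
member 7 (3-5): L=3.6196, (cx,cy)=(0.9985,-0.0555)
member 8 (4-5): L=6.7125, (cx,cy)=(0.2615,0.9652)
solve A·x = −loads:
  F[0-1] = +3416.0687 N (tension)
  F[0-2] = +1956.5037 N (tension)
  F[1-2] = -3590.0770 N (compression)
  F[1-3] = +1763.2254 N (tension)
  F[2-3] = +3512.5051 N (tension)
  F[2-4] = +274.1253 N (tension)
  F[3-4] = -3655.5691 N (compression)
  F[3-5] = +3422.2819 N (tension)
  F[4-5] = -2700.1065 N (compression)
  Rx@0 = -2711.0500 N
  Ry@0 = -3331.6941 N
  Ry@4 = +6127.9241 N

3512.505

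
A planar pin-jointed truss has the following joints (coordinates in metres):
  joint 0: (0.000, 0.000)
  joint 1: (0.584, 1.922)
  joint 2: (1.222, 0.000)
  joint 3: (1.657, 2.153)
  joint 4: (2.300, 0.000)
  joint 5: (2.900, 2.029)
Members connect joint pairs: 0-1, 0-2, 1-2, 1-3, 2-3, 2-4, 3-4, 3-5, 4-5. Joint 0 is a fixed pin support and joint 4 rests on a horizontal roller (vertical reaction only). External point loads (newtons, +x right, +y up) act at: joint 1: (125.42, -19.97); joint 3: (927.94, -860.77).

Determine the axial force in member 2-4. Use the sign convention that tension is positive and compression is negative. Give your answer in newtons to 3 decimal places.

477.438

N=6 nodes, M=9 members, R=3 reactions → 2N=12, M+R=12
member 0 (0-1): L=2.0088, (cx,cy)=(0.2907,0.9568)
member 1 (0-2): L=1.2220, (cx,cy)=(1.0000,0.0000)
member 2 (1-2): L=2.0251, (cx,cy)=(0.3150,-0.9491)
member 3 (1-3): L=1.0976, (cx,cy)=(0.9776,0.2105)
member 4 (2-3): L=2.1965, (cx,cy)=(0.1980,0.9802)
member 5 (2-4): L=1.0780, (cx,cy)=(1.0000,0.0000)
member 6 (3-4): L=2.2470, (cx,cy)=(0.2862,-0.9582)
member 7 (3-5): L=1.2492, (cx,cy)=(0.9951,-0.0993)
member 8 (4-5): L=2.1159, (cx,cy)=(0.2836,0.9590)
solve A·x = −loads:
  F[0-1] = +750.3078 N (tension)
  F[0-2] = +835.2262 N (tension)
  F[1-2] = -705.9776 N (compression)
  F[1-3] = +322.3466 N (tension)
  F[2-3] = +683.5665 N (tension)
  F[2-4] = +477.4385 N (tension)
  F[3-4] = -1668.4110 N (compression)
  F[3-5] = -0.0000 N (compression)
  F[4-5] = +0.0000 N (tension)
  Rx@0 = -1053.3600 N
  Ry@0 = -717.8993 N
  Ry@4 = +1598.6393 N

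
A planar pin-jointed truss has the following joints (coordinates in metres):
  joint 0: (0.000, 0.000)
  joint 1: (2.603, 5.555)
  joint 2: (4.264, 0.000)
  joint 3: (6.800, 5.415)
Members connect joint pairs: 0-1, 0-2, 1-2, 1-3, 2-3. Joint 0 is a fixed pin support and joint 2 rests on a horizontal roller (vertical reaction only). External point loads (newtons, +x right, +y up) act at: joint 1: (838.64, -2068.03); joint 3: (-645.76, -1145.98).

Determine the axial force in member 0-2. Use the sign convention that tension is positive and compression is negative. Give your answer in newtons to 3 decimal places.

123.310

N=4 nodes, M=5 members, R=3 reactions → 2N=8, M+R=8
member 0 (0-1): L=6.1346, (cx,cy)=(0.4243,0.9055)
member 1 (0-2): L=4.2640, (cx,cy)=(1.0000,0.0000)
member 2 (1-2): L=5.7980, (cx,cy)=(0.2865,-0.9581)
member 3 (1-3): L=4.1993, (cx,cy)=(0.9994,-0.0333)
member 4 (2-3): L=5.9794, (cx,cy)=(0.4241,0.9056)
solve A·x = −loads:
  F[0-1] = +163.9582 N (tension)
  F[0-2] = +123.3104 N (tension)
  F[1-2] = -2309.7221 N (compression)
  F[1-3] = -107.4468 N (compression)
  F[2-3] = -1269.3851 N (compression)
  Rx@0 = -192.8800 N
  Ry@0 = -148.4668 N
  Ry@2 = +3362.4768 N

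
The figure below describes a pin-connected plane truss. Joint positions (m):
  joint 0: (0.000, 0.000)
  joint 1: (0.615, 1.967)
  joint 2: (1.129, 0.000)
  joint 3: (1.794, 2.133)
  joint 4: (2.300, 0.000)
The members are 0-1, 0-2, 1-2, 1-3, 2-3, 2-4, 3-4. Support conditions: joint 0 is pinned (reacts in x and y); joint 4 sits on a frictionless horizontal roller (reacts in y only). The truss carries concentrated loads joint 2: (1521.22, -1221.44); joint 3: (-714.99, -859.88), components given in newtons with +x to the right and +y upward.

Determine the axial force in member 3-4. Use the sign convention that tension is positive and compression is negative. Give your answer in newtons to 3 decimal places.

N=5 nodes, M=7 members, R=3 reactions → 2N=10, M+R=10
member 0 (0-1): L=2.0609, (cx,cy)=(0.2984,0.9544)
member 1 (0-2): L=1.1290, (cx,cy)=(1.0000,0.0000)
member 2 (1-2): L=2.0330, (cx,cy)=(0.2528,-0.9675)
member 3 (1-3): L=1.1906, (cx,cy)=(0.9902,0.1394)
member 4 (2-3): L=2.2343, (cx,cy)=(0.2976,0.9547)
member 5 (2-4): L=1.1710, (cx,cy)=(1.0000,0.0000)
member 6 (3-4): L=2.1922, (cx,cy)=(0.2308,-0.9730)
solve A·x = −loads:
  F[0-1] = -1544.4935 N (compression)
  F[0-2] = +1267.1271 N (tension)
  F[1-2] = +1404.8600 N (tension)
  F[1-3] = -824.1263 N (compression)
  F[2-3] = -144.3207 N (compression)
  F[2-4] = +144.0424 N (tension)
  F[3-4] = -624.0500 N (compression)
  Rx@0 = -806.2300 N
  Ry@0 = +1474.1214 N
  Ry@4 = +607.1986 N

-624.050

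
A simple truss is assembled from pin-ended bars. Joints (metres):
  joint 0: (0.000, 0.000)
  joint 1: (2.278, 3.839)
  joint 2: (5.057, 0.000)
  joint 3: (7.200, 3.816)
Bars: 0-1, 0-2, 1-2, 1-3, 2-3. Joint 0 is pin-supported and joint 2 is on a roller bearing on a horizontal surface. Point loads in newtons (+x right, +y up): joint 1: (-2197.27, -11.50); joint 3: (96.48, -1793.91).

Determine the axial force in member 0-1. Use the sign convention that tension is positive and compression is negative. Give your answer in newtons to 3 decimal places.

-978.334

N=4 nodes, M=5 members, R=3 reactions → 2N=8, M+R=8
member 0 (0-1): L=4.4640, (cx,cy)=(0.5103,0.8600)
member 1 (0-2): L=5.0570, (cx,cy)=(1.0000,0.0000)
member 2 (1-2): L=4.7393, (cx,cy)=(0.5864,-0.8100)
member 3 (1-3): L=4.9221, (cx,cy)=(1.0000,-0.0047)
member 4 (2-3): L=4.3766, (cx,cy)=(0.4897,0.8719)
solve A·x = −loads:
  F[0-1] = -978.3344 N (compression)
  F[0-2] = -1601.5403 N (compression)
  F[1-2] = +1018.1187 N (tension)
  F[1-3] = +1101.0317 N (tension)
  F[2-3] = -2051.5312 N (compression)
  Rx@0 = +2100.7900 N
  Ry@0 = +841.3607 N
  Ry@2 = +964.0493 N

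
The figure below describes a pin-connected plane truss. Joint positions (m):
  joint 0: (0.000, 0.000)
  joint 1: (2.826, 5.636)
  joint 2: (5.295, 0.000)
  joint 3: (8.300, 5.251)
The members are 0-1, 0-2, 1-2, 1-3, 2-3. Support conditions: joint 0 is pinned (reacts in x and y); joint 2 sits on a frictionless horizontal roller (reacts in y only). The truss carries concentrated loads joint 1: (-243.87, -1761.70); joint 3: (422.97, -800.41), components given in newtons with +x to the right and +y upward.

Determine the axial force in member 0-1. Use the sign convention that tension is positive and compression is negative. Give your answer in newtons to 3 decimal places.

N=4 nodes, M=5 members, R=3 reactions → 2N=8, M+R=8
member 0 (0-1): L=6.3048, (cx,cy)=(0.4482,0.8939)
member 1 (0-2): L=5.2950, (cx,cy)=(1.0000,0.0000)
member 2 (1-2): L=6.1531, (cx,cy)=(0.4013,-0.9160)
member 3 (1-3): L=5.4875, (cx,cy)=(0.9975,-0.0702)
member 4 (2-3): L=6.0500, (cx,cy)=(0.4967,0.8679)
solve A·x = −loads:
  F[0-1] = -231.9398 N (compression)
  F[0-2] = +283.0620 N (tension)
  F[1-2] = -1762.0046 N (compression)
  F[1-3] = +849.0259 N (tension)
  F[2-3] = -853.5770 N (compression)
  Rx@0 = -179.1000 N
  Ry@0 = +207.3354 N
  Ry@2 = +2354.7746 N

-231.940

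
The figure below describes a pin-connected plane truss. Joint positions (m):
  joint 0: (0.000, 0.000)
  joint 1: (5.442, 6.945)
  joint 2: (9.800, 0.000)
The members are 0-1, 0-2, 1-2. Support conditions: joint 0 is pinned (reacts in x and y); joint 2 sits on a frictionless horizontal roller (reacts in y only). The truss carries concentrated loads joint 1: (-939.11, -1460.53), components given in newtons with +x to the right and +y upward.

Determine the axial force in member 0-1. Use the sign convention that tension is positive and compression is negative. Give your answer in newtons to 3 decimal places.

N=3 nodes, M=3 members, R=3 reactions → 2N=6, M+R=6
member 0 (0-1): L=8.8232, (cx,cy)=(0.6168,0.7871)
member 1 (0-2): L=9.8000, (cx,cy)=(1.0000,0.0000)
member 2 (1-2): L=8.1991, (cx,cy)=(0.5315,-0.8470)
solve A·x = −loads:
  F[0-1] = -1670.6366 N (compression)
  F[0-2] = +91.3134 N (tension)
  F[1-2] = -171.7961 N (compression)
  Rx@0 = +939.1100 N
  Ry@0 = +1315.0111 N
  Ry@2 = +145.5189 N

-1670.637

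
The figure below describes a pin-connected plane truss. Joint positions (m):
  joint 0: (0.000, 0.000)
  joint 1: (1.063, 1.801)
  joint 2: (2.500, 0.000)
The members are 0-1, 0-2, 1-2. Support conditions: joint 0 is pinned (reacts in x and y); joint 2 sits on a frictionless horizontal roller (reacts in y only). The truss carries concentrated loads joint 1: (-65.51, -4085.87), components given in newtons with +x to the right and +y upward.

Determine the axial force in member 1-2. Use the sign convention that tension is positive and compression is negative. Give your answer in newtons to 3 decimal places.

-2162.182

N=3 nodes, M=3 members, R=3 reactions → 2N=6, M+R=6
member 0 (0-1): L=2.0913, (cx,cy)=(0.5083,0.8612)
member 1 (0-2): L=2.5000, (cx,cy)=(1.0000,0.0000)
member 2 (1-2): L=2.3040, (cx,cy)=(0.6237,-0.7817)
solve A·x = −loads:
  F[0-1] = -2781.9293 N (compression)
  F[0-2] = +1348.5288 N (tension)
  F[1-2] = -2162.1819 N (compression)
  Rx@0 = +65.5100 N
  Ry@0 = +2395.7515 N
  Ry@2 = +1690.1185 N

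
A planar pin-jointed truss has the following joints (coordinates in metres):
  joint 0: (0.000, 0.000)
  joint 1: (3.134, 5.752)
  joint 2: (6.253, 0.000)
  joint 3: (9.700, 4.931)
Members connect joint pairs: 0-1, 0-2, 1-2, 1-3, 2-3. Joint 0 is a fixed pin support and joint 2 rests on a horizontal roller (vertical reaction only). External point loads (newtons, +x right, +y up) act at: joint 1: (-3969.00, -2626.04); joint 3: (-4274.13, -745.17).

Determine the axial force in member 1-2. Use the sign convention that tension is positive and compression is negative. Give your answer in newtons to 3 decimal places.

6513.777

N=4 nodes, M=5 members, R=3 reactions → 2N=8, M+R=8
member 0 (0-1): L=6.5504, (cx,cy)=(0.4784,0.8781)
member 1 (0-2): L=6.2530, (cx,cy)=(1.0000,0.0000)
member 2 (1-2): L=6.5432, (cx,cy)=(0.4767,-0.8791)
member 3 (1-3): L=6.6171, (cx,cy)=(0.9923,-0.1241)
member 4 (2-3): L=6.0164, (cx,cy)=(0.5729,0.8196)
solve A·x = −loads:
  F[0-1] = -9019.9677 N (compression)
  F[0-2] = -3927.5659 N (compression)
  F[1-2] = +6513.7770 N (tension)
  F[1-3] = -3478.4085 N (compression)
  F[2-3] = -1435.7548 N (compression)
  Rx@0 = +8243.1300 N
  Ry@0 = +7920.5886 N
  Ry@2 = -4549.3786 N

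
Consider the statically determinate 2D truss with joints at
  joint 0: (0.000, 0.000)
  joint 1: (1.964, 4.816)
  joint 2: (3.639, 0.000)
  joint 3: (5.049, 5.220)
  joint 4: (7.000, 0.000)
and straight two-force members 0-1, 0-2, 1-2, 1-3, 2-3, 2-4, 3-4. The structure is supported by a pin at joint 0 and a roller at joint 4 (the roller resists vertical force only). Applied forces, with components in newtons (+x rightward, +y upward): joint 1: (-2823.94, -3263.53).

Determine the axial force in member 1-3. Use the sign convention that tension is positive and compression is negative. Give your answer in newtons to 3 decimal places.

691.502

N=5 nodes, M=7 members, R=3 reactions → 2N=10, M+R=10
member 0 (0-1): L=5.2011, (cx,cy)=(0.3776,0.9260)
member 1 (0-2): L=3.6390, (cx,cy)=(1.0000,0.0000)
member 2 (1-2): L=5.0990, (cx,cy)=(0.3285,-0.9445)
member 3 (1-3): L=3.1113, (cx,cy)=(0.9915,0.1298)
member 4 (2-3): L=5.4071, (cx,cy)=(0.2608,0.9654)
member 5 (2-4): L=3.3610, (cx,cy)=(1.0000,0.0000)
member 6 (3-4): L=5.5727, (cx,cy)=(0.3501,-0.9367)
solve A·x = −loads:
  F[0-1] = -4633.8221 N (compression)
  F[0-2] = -1074.1418 N (compression)
  F[1-2] = +1182.6381 N (tension)
  F[1-3] = +691.5021 N (tension)
  F[2-3] = -1157.0395 N (compression)
  F[2-4] = -383.9274 N (compression)
  F[3-4] = +1096.6202 N (tension)
  Rx@0 = +2823.9400 N
  Ry@0 = +4290.7474 N
  Ry@4 = -1027.2174 N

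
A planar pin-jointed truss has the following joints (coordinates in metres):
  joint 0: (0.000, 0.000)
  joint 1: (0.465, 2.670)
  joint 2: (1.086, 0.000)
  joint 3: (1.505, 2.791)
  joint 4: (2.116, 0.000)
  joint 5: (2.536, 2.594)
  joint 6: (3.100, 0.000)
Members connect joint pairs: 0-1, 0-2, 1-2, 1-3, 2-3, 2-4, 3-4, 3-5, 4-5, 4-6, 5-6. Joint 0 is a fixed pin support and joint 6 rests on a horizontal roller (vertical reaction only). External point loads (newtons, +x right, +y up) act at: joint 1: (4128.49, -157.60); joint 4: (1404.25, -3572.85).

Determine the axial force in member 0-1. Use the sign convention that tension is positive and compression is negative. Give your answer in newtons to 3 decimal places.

2322.213

N=7 nodes, M=11 members, R=3 reactions → 2N=14, M+R=14
member 0 (0-1): L=2.7102, (cx,cy)=(0.1716,0.9852)
member 1 (0-2): L=1.0860, (cx,cy)=(1.0000,0.0000)
member 2 (1-2): L=2.7413, (cx,cy)=(0.2265,-0.9740)
member 3 (1-3): L=1.0470, (cx,cy)=(0.9933,0.1156)
member 4 (2-3): L=2.8223, (cx,cy)=(0.1485,0.9889)
member 5 (2-4): L=1.0300, (cx,cy)=(1.0000,0.0000)
member 6 (3-4): L=2.8571, (cx,cy)=(0.2139,-0.9769)
member 7 (3-5): L=1.0497, (cx,cy)=(0.9822,-0.1877)
member 8 (4-5): L=2.6278, (cx,cy)=(0.1598,0.9871)
member 9 (4-6): L=0.9840, (cx,cy)=(1.0000,0.0000)
member 10 (5-6): L=2.6546, (cx,cy)=(0.2125,-0.9772)
solve A·x = −loads:
  F[0-1] = +2322.2126 N (tension)
  F[0-2] = +5134.3070 N (tension)
  F[1-2] = -2878.3206 N (compression)
  F[1-3] = -3098.7716 N (compression)
  F[2-3] = +2834.9073 N (tension)
  F[2-4] = +4061.3838 N (tension)
  F[3-4] = -2070.1428 N (compression)
  F[3-5] = -2254.4889 N (compression)
  F[4-5] = +5667.9664 N (tension)
  F[4-6] = +1308.5119 N (tension)
  F[5-6] = -6158.8356 N (compression)
  Rx@0 = -5532.7400 N
  Ry@0 = -2287.7767 N
  Ry@6 = +6018.2267 N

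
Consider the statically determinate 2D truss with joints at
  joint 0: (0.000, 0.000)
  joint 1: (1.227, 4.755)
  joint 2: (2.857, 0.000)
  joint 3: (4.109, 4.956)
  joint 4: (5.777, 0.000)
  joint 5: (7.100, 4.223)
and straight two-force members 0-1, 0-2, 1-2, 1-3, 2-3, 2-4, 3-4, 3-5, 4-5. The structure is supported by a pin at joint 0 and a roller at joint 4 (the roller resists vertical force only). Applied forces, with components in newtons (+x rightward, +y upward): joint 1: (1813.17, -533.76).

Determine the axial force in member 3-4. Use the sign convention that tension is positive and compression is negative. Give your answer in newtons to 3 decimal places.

-1694.279

N=6 nodes, M=9 members, R=3 reactions → 2N=12, M+R=12
member 0 (0-1): L=4.9108, (cx,cy)=(0.2499,0.9683)
member 1 (0-2): L=2.8570, (cx,cy)=(1.0000,0.0000)
member 2 (1-2): L=5.0266, (cx,cy)=(0.3243,-0.9460)
member 3 (1-3): L=2.8890, (cx,cy)=(0.9976,0.0696)
member 4 (2-3): L=5.1117, (cx,cy)=(0.2449,0.9695)
member 5 (2-4): L=2.9200, (cx,cy)=(1.0000,0.0000)
member 6 (3-4): L=5.2292, (cx,cy)=(0.3190,-0.9478)
member 7 (3-5): L=3.0795, (cx,cy)=(0.9713,-0.2380)
member 8 (4-5): L=4.4254, (cx,cy)=(0.2990,0.9543)
solve A·x = −loads:
  F[0-1] = +1107.1281 N (tension)
  F[0-2] = +1536.5435 N (tension)
  F[1-2] = -1768.5035 N (compression)
  F[1-3] = -965.4041 N (compression)
  F[2-3] = +1725.4962 N (tension)
  F[2-4] = +540.4415 N (tension)
  F[3-4] = -1694.2792 N (compression)
  F[3-5] = -0.0000 N (compression)
  F[4-5] = +0.0000 N (tension)
  Rx@0 = -1813.1700 N
  Ry@0 = -1072.0124 N
  Ry@4 = +1605.7724 N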